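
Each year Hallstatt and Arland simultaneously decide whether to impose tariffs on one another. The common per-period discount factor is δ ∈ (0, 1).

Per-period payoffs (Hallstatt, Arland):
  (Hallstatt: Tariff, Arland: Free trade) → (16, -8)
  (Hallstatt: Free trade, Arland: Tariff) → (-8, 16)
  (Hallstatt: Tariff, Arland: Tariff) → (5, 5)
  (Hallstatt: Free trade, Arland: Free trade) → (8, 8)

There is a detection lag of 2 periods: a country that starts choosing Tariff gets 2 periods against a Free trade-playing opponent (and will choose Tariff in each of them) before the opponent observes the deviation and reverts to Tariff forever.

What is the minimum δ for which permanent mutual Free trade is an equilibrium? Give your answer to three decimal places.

0.853

The best deviation is to choose Tariff for all 2 undetected periods, earning 16 each, then 5 forever once detected.
Deviation value: 16(1−δ^2)/(1−δ) + 5δ^2/(1−δ); cooperation value: 8/(1−δ).
IC: 8 ≥ 16(1−δ^2) + 5δ^2 = 16 − 11δ^2.
So δ^2 ≥ 8/11, giving δ ≥ (8/11)^(1/2) ≈ 0.853.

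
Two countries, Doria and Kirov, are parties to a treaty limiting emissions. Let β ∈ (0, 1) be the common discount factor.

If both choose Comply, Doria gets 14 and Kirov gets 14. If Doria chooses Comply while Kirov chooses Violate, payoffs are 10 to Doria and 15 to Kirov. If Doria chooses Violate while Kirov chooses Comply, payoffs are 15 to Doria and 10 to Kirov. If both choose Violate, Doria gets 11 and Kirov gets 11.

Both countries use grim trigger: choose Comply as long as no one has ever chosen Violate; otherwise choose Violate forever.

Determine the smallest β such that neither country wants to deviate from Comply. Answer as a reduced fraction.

1/4

One-period gain from deviating is 15 − 14 = 1. The loss is 14 − 11 = 3 in every subsequent period, with present value 3·β/(1−β).
Deviation is unprofitable when 3·β/(1−β) ≥ 1, i.e. β/(1−β) ≥ 1/3.
Equivalently β ≥ 1/(1+3) = 1/4.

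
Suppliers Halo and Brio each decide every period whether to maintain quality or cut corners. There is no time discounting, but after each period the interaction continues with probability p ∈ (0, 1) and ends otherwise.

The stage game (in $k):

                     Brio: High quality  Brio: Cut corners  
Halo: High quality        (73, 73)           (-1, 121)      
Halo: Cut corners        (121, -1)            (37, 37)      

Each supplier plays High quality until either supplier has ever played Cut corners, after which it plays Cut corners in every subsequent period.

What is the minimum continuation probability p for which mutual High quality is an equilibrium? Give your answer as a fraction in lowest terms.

4/7

With no time discounting, the continuation probability p plays the role of the discount factor.
Grim-trigger IC: 73/(1−p) ≥ 121 + 37p/(1−p) ⇒ p ≥ (121−73)/(121−37) = 4/7.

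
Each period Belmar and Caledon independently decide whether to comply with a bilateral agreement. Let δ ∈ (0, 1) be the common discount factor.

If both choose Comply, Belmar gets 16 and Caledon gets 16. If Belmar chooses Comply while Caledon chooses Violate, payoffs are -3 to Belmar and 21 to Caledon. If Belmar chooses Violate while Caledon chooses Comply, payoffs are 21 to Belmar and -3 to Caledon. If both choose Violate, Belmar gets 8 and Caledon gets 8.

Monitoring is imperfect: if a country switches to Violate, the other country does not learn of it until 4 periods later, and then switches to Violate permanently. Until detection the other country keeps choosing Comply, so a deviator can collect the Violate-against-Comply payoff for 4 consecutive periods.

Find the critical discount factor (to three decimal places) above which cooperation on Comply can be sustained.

A deviator earns 21 for 4 periods, then 8 forever; cooperating earns 16 forever. Multiplying the IC by (1−δ):
16 ≥ 21(1−δ^4) + 8δ^4, so 13·δ^4 ≥ 5 and δ^4 ≥ 5/13.
δ ≥ (5/13)^(1/4) ≈ 0.788.

0.788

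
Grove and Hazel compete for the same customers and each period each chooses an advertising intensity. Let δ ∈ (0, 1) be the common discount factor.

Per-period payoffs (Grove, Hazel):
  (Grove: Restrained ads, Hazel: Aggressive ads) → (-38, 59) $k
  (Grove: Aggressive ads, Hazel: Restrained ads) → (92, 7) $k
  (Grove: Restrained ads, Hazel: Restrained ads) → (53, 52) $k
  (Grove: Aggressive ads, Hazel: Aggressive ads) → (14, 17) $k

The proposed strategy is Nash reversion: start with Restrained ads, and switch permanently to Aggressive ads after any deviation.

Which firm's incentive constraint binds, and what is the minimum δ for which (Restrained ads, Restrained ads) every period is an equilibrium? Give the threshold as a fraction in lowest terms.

Grove's threshold: (92−53)/(92−14) = 1/2.
Hazel's threshold: (59−52)/(59−17) = 1/6.
1/2 > 1/6, so Grove binds and δ* = 1/2.

Grove; δ ≥ 1/2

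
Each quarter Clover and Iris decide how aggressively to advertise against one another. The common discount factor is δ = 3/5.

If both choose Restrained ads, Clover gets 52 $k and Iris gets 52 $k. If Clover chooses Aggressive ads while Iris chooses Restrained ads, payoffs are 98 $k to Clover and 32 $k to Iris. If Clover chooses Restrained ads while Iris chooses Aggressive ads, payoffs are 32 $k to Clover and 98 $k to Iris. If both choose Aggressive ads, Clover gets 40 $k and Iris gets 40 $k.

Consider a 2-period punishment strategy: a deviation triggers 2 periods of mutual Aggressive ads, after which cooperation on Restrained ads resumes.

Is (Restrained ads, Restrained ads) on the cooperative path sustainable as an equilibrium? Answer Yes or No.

Comparing payoff streams over the 3 periods until play realigns: cooperate → 52(1+δ+…+δ^2); deviate → 98 + 40(δ+…+δ^2).
Cooperation is sustained iff (52−40)(δ+…+δ^2) ≥ 98−52.
δ+…+δ^2 = 3/5·(1−(3/5)^2)/(1−3/5) = 0.9600, and (98−52)/(52−40) = 3.8333.
0.9600 < 3.8333, so cooperation is not sustainable.

No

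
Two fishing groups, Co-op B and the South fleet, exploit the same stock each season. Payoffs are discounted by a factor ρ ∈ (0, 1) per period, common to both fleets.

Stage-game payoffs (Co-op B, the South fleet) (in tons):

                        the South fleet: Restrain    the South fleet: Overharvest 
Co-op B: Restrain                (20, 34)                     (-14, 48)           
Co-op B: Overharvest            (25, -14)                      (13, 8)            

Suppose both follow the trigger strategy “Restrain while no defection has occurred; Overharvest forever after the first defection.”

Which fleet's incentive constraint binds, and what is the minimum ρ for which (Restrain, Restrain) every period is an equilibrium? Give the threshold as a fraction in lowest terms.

Co-op B; ρ ≥ 5/12

Co-op B: cooperation gives 20 each period; deviation gives 25 once then 13 forever.
  20/(1−ρ) ≥ 25 + 13ρ/(1−ρ) ⇒ ρ ≥ 5/12.
the South fleet: cooperation gives 34 each period; deviation gives 48 once then 8 forever.
  ρ ≥ 14/40 = 7/20.
Both must hold, so the binding constraint is Co-op B's: ρ ≥ 5/12.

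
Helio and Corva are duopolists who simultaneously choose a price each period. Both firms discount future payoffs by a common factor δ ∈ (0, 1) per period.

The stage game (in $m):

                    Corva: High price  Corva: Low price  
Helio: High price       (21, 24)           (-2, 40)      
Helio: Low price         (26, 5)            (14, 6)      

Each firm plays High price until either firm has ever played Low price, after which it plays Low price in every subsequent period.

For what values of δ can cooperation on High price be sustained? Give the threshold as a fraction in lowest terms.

8/17

Helio: cooperation gives 21 each period; deviation gives 26 once then 14 forever.
  21/(1−δ) ≥ 26 + 14δ/(1−δ) ⇒ δ ≥ 5/12.
Corva: cooperation gives 24 each period; deviation gives 40 once then 6 forever.
  δ ≥ 16/34 = 8/17.
Both must hold, so the binding constraint is Corva's: δ ≥ 8/17.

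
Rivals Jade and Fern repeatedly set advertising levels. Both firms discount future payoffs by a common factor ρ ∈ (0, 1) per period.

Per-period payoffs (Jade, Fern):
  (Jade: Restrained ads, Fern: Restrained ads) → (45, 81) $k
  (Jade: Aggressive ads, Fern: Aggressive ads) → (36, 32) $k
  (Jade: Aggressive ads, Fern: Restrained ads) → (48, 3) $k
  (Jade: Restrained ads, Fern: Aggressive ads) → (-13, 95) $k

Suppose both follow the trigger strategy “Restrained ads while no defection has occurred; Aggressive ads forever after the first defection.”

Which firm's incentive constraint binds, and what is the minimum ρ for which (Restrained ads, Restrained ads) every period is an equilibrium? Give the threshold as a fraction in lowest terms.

Jade; ρ ≥ 1/4

Jade: cooperation gives 45 each period; deviation gives 48 once then 36 forever.
  45/(1−ρ) ≥ 48 + 36ρ/(1−ρ) ⇒ ρ ≥ 3/12 = 1/4.
Fern: cooperation gives 81 each period; deviation gives 95 once then 32 forever.
  ρ ≥ 14/63 = 2/9.
Both must hold, so the binding constraint is Jade's: ρ ≥ 1/4.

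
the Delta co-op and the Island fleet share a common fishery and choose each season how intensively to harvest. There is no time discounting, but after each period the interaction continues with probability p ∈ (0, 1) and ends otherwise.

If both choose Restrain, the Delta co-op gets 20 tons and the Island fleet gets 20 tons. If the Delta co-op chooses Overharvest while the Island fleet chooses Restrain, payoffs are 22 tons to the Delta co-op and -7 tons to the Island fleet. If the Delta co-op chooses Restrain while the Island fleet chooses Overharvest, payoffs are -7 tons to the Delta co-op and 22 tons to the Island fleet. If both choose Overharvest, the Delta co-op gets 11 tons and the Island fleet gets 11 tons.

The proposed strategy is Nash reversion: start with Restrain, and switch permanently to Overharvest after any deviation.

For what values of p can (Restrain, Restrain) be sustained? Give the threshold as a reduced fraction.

With no time discounting, the continuation probability p plays the role of the discount factor.
Grim-trigger IC: 20/(1−p) ≥ 22 + 11p/(1−p) ⇒ p ≥ (22−20)/(22−11) = 2/11.

2/11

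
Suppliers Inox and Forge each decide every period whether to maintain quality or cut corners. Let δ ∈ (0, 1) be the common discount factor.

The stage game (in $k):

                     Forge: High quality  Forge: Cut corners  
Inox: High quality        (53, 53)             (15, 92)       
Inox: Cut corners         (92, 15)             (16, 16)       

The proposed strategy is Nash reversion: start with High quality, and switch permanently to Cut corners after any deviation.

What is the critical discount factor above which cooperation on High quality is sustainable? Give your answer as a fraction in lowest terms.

Cooperation forever yields 53 each period: 53/(1−δ).
Deviating yields 92 once, then 16 forever: 92 + 16δ/(1−δ).
No profitable deviation requires 53/(1−δ) ≥ 92 + 16δ/(1−δ).
Multiplying by (1−δ): 53 ≥ 92(1−δ) + 16δ = 92 − 76δ.
So 76δ ≥ 39, i.e. δ ≥ 39/76.

39/76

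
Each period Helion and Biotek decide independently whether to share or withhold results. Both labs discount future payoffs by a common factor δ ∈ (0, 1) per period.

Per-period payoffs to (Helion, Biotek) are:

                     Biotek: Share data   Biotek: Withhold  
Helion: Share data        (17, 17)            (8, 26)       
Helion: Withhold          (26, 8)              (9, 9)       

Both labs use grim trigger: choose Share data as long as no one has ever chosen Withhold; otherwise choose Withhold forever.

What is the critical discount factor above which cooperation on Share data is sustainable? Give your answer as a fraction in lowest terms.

9/17

One-period gain from deviating is 26 − 17 = 9. The loss is 17 − 9 = 8 in every subsequent period, with present value 8·δ/(1−δ).
Deviation is unprofitable when 8·δ/(1−δ) ≥ 9, i.e. δ/(1−δ) ≥ 9/8.
Equivalently δ ≥ 9/(9+8) = 9/17.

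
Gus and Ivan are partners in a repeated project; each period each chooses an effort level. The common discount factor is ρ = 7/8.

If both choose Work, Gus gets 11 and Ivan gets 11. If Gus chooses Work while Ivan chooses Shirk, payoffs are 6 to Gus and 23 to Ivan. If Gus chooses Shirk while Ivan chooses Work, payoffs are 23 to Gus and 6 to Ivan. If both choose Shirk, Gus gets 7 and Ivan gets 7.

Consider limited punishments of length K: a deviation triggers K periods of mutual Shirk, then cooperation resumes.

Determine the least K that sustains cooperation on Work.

No profitable deviation requires (11−7)(ρ+…+ρ^K) ≥ 23−11, i.e. ρ+…+ρ^K ≥ 3 ≈ 3.0000.
With ρ = 7/8, the partial sums are K=1: 0.8750, K=2: 1.6406, K=3: 2.3105, K=4: 2.8967, K=5: 3.4096.
K = 5 is the first length at which the sum reaches 3.0000.

5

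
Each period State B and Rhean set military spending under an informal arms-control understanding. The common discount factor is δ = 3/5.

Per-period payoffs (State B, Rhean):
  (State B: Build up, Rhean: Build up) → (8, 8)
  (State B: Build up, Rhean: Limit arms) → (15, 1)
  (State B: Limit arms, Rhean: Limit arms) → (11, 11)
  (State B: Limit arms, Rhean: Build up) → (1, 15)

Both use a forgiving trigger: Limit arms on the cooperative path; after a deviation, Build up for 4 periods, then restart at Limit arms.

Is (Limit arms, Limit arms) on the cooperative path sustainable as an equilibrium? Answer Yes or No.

IC: δ+…+δ^4 ≥ (15−11)/(11−8) = 4/3.
At δ = 3/5: partial sum = 1.3056 < 1.3333. Cooperation not sustainable.

No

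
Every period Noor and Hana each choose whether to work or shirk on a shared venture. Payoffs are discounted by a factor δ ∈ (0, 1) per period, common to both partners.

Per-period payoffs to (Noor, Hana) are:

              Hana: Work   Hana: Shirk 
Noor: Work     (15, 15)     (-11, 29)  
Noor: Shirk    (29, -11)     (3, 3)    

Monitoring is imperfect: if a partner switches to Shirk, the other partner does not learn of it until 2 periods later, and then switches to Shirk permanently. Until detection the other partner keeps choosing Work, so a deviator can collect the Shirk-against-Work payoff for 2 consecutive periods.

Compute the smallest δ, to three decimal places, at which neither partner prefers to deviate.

A deviator earns 29 for 2 periods, then 3 forever; cooperating earns 15 forever. Multiplying the IC by (1−δ):
15 ≥ 29(1−δ^2) + 3δ^2, so 26·δ^2 ≥ 14 and δ^2 ≥ 7/13.
δ ≥ (7/13)^(1/2) ≈ 0.734.

0.734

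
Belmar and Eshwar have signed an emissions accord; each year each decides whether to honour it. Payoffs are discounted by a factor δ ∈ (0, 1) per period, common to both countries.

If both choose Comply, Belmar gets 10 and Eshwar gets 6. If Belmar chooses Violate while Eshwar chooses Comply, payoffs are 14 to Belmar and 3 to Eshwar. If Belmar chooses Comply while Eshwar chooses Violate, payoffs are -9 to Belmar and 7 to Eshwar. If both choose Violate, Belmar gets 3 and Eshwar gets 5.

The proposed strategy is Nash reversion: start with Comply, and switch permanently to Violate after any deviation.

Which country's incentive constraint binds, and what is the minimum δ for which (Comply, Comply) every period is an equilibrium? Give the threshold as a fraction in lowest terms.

Belmar: cooperation gives 10 each period; deviation gives 14 once then 3 forever.
  10/(1−δ) ≥ 14 + 3δ/(1−δ) ⇒ δ ≥ 4/11.
Eshwar: cooperation gives 6 each period; deviation gives 7 once then 5 forever.
  δ ≥ 1/2.
Both must hold, so the binding constraint is Eshwar's: δ ≥ 1/2.

Eshwar; δ ≥ 1/2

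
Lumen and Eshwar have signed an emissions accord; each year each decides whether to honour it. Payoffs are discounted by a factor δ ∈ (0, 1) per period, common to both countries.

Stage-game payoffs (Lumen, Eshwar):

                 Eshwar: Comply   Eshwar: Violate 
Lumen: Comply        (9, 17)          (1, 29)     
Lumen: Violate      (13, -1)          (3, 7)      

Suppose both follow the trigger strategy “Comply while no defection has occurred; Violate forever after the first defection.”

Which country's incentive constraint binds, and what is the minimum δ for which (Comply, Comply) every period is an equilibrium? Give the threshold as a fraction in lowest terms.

Eshwar; δ ≥ 6/11

For Lumen: deviation gain 13−9 = 4, per-period punishment loss 9−3 = 6. IC gives δ ≥ 4/10 = 2/5.
For Eshwar: gain 12, loss 10 per period, so δ ≥ 12/22 = 6/11.
The tighter constraint is Eshwar's, so cooperation needs δ ≥ 6/11.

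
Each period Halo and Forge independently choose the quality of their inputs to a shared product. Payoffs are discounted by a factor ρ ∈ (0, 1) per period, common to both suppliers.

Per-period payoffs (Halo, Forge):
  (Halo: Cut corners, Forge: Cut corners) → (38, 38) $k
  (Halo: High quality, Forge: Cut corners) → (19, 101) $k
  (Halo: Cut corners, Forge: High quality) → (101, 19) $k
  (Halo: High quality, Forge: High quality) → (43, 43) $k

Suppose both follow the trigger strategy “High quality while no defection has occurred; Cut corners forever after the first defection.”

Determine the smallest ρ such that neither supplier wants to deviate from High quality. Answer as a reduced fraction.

58/63

One-period gain from deviating is 101 − 43 = 58. The loss is 43 − 38 = 5 in every subsequent period, with present value 5·ρ/(1−ρ).
Deviation is unprofitable when 5·ρ/(1−ρ) ≥ 58, i.e. ρ/(1−ρ) ≥ 58/5.
Equivalently ρ ≥ 58/(58+5) = 58/63.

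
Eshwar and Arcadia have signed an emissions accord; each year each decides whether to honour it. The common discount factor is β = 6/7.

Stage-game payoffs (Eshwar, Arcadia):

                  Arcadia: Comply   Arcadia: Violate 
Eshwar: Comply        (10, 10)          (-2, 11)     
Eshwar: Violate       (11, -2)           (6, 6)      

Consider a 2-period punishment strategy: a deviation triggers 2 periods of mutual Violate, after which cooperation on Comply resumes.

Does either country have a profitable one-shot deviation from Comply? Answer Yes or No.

No

Comparing payoff streams over the 3 periods until play realigns: cooperate → 10(1+β+…+β^2); deviate → 11 + 6(β+…+β^2).
Cooperation is sustained iff (10−6)(β+…+β^2) ≥ 11−10.
β+…+β^2 = 6/7·(1−(6/7)^2)/(1−6/7) = 1.5918, and (11−10)/(10−6) = 0.2500.
1.5918 ≥ 0.2500, so cooperation is sustainable.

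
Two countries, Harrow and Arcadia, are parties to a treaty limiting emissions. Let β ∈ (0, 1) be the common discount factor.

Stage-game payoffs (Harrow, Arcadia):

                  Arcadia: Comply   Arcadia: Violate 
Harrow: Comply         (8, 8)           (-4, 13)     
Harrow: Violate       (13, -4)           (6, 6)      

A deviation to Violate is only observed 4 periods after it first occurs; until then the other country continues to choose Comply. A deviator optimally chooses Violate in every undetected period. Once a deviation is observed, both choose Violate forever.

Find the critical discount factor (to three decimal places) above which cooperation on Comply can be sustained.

0.919

A deviator earns 13 for 4 periods, then 6 forever; cooperating earns 8 forever. Multiplying the IC by (1−β):
8 ≥ 13(1−β^4) + 6β^4, so 7·β^4 ≥ 5 and β^4 ≥ 5/7.
β ≥ (5/7)^(1/4) ≈ 0.919.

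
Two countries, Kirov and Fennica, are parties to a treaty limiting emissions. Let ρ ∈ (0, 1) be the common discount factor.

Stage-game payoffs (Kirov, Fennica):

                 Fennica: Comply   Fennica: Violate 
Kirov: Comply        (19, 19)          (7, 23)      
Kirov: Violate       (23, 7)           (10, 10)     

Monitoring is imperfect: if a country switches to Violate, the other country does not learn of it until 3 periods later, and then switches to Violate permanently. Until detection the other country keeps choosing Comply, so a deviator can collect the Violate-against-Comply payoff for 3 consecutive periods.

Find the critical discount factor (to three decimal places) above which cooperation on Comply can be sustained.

0.675

A deviator earns 23 for 3 periods, then 10 forever; cooperating earns 19 forever. Multiplying the IC by (1−ρ):
19 ≥ 23(1−ρ^3) + 10ρ^3, so 13·ρ^3 ≥ 4 and ρ^3 ≥ 4/13.
ρ ≥ (4/13)^(1/3) ≈ 0.675.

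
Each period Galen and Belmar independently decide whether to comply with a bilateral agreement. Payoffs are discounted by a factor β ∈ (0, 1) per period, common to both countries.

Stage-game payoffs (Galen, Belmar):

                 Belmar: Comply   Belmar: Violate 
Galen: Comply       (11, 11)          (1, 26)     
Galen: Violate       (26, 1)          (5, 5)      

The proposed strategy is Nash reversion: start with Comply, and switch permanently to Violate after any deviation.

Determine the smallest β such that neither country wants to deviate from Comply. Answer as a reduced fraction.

11/(1−β) ≥ 26 + 5β/(1−β)
11 ≥ 26 − 21β
β ≥ 15/21 = 5/7.

5/7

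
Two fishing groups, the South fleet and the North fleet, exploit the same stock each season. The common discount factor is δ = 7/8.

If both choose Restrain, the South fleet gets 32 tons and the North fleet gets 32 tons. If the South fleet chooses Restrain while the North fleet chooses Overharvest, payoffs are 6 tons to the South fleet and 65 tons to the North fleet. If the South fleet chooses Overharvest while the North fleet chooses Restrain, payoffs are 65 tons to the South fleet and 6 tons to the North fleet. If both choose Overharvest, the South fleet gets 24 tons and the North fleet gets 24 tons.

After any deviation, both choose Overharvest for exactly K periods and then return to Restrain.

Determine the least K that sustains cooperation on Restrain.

7

IC: δ(1−δ^K)/(1−δ) ≥ (65−32)/(32−24) = 33/8.
With δ = 7/8: need 1 − δ^K ≥ 33/8·(1−7/8)/(7/8), i.e. δ^K ≤ 0.4107.
Since (7/8)^6 = 0.4488 and (7/8)^7 = 0.3927, the smallest such K is 7.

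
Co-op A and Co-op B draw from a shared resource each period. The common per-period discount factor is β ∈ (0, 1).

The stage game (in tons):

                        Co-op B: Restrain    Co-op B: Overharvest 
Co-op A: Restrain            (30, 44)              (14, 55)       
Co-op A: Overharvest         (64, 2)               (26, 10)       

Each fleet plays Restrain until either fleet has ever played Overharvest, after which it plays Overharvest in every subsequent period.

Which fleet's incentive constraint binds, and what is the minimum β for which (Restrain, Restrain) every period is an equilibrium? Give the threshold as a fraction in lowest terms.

Co-op A; β ≥ 17/19

For Co-op A: deviation gain 64−30 = 34, per-period punishment loss 30−26 = 4. IC gives β ≥ 34/38 = 17/19.
For Co-op B: gain 11, loss 34 per period, so β ≥ 11/45.
The tighter constraint is Co-op A's, so cooperation needs β ≥ 17/19.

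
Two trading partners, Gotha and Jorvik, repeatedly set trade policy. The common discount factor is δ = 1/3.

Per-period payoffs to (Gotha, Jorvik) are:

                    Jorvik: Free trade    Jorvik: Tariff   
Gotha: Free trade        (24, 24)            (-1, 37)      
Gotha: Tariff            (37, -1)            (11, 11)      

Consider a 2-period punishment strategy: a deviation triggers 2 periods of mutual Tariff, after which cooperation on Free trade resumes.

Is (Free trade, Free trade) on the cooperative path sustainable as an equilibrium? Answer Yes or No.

No

Comparing payoff streams over the 3 periods until play realigns: cooperate → 24(1+δ+…+δ^2); deviate → 37 + 11(δ+…+δ^2).
Cooperation is sustained iff (24−11)(δ+…+δ^2) ≥ 37−24.
δ+…+δ^2 = 1/3·(1−(1/3)^2)/(1−1/3) = 0.4444, and (37−24)/(24−11) = 1.0000.
0.4444 < 1.0000, so cooperation is not sustainable.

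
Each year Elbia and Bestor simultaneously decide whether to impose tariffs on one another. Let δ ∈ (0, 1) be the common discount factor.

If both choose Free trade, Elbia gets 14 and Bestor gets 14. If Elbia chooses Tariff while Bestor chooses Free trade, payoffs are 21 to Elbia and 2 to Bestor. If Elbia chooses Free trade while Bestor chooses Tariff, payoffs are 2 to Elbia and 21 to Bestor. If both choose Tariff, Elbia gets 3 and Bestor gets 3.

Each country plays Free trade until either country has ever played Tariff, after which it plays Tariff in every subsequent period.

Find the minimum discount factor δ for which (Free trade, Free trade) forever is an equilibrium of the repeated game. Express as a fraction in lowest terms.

7/18

Cooperation forever yields 14 each period: 14/(1−δ).
Deviating yields 21 once, then 3 forever: 21 + 3δ/(1−δ).
No profitable deviation requires 14/(1−δ) ≥ 21 + 3δ/(1−δ).
Multiplying by (1−δ): 14 ≥ 21(1−δ) + 3δ = 21 − 18δ.
So 18δ ≥ 7, i.e. δ ≥ 7/18.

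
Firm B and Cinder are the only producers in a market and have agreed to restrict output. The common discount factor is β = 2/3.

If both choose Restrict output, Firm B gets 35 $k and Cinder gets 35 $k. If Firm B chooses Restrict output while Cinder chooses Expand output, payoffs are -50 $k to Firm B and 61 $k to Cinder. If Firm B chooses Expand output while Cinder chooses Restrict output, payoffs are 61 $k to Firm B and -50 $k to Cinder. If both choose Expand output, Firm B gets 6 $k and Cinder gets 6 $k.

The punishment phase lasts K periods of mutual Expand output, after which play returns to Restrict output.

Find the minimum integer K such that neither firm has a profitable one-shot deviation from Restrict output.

2

IC: β(1−β^K)/(1−β) ≥ (61−35)/(35−6) = 26/29.
With β = 2/3: need 1 − β^K ≥ 26/29·(1−2/3)/(2/3), i.e. β^K ≤ 0.5517.
Since (2/3)^1 = 0.6667 and (2/3)^2 = 0.4444, the smallest such K is 2.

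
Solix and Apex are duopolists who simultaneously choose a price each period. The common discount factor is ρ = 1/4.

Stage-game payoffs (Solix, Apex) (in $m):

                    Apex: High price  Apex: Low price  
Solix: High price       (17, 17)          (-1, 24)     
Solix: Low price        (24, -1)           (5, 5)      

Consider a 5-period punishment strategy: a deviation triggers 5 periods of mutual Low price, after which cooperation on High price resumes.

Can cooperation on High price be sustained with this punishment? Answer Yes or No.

Comparing payoff streams over the 6 periods until play realigns: cooperate → 17(1+ρ+…+ρ^5); deviate → 24 + 5(ρ+…+ρ^5).
Cooperation is sustained iff (17−5)(ρ+…+ρ^5) ≥ 24−17.
ρ+…+ρ^5 = 1/4·(1−(1/4)^5)/(1−1/4) = 0.3330, and (24−17)/(17−5) = 0.5833.
0.3330 < 0.5833, so cooperation is not sustainable.

No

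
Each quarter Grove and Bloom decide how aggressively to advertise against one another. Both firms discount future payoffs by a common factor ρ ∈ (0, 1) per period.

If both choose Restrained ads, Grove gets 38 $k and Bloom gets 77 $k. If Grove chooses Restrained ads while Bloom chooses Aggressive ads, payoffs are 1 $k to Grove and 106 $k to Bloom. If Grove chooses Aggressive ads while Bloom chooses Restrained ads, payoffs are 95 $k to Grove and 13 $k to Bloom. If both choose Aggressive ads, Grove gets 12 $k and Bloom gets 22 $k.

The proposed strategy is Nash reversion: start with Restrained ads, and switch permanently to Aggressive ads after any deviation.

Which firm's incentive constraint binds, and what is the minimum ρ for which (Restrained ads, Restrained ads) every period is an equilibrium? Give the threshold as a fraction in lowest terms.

For Grove: deviation gain 95−38 = 57, per-period punishment loss 38−12 = 26. IC gives ρ ≥ 57/83.
For Bloom: gain 29, loss 55 per period, so ρ ≥ 29/84.
The tighter constraint is Grove's, so cooperation needs ρ ≥ 57/83.

Grove; ρ ≥ 57/83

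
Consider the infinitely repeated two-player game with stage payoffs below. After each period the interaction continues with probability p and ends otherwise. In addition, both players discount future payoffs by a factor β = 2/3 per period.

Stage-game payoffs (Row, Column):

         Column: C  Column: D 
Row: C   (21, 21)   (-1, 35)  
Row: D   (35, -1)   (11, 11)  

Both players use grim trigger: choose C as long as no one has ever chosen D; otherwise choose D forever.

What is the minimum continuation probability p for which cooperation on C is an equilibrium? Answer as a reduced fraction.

7/8

Expected continuation weight on next period's payoff is β·p = 2/3·p, which plays the role of the discount factor.
Cooperation requires 2/3·p ≥ (35−21)/(35−11) = 7/12, hence p ≥ 7/8.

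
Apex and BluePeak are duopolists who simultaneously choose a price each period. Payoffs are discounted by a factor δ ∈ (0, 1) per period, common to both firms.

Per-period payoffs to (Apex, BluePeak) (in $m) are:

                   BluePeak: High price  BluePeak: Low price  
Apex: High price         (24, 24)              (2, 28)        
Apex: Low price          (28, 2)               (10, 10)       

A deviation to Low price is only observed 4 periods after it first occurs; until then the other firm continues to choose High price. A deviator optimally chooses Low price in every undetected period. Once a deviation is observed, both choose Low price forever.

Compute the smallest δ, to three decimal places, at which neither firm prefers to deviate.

A deviator earns 28 for 4 periods, then 10 forever; cooperating earns 24 forever. Multiplying the IC by (1−δ):
24 ≥ 28(1−δ^4) + 10δ^4, so 18·δ^4 ≥ 4 and δ^4 ≥ 2/9.
δ ≥ (2/9)^(1/4) ≈ 0.687.

0.687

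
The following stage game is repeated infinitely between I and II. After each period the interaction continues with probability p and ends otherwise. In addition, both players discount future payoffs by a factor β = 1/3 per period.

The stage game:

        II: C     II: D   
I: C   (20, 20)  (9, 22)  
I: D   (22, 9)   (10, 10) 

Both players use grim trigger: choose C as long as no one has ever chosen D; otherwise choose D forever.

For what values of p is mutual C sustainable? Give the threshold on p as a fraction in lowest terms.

With continuation probability p and discount β, the effective per-period discount factor is βp.
Grim-trigger IC: βp ≥ (22−20)/(22−10) = 1/6.
So p ≥ (1/6)/(1/3) = 1/2.

1/2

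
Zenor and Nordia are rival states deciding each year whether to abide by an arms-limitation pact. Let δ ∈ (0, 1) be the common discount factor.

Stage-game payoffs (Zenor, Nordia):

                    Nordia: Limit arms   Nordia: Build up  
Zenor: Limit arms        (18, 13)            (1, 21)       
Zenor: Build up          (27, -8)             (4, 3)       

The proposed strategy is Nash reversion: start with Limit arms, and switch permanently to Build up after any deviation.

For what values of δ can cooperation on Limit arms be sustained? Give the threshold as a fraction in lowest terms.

4/9

Zenor's threshold: (27−18)/(27−4) = 9/23.
Nordia's threshold: (21−13)/(21−3) = 4/9.
9/23 < 4/9, so Nordia binds and δ* = 4/9.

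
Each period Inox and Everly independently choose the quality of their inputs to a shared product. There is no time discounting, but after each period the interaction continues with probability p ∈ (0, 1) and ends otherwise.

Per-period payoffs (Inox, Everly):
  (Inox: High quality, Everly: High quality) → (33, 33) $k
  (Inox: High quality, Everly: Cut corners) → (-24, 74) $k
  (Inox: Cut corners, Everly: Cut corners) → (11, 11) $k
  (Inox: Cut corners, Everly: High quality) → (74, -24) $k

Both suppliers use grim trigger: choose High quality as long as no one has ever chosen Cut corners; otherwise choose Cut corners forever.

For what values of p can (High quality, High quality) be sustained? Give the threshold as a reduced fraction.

41/63

With no time discounting, the continuation probability p plays the role of the discount factor.
Grim-trigger IC: 33/(1−p) ≥ 74 + 11p/(1−p) ⇒ p ≥ (74−33)/(74−11) = 41/63.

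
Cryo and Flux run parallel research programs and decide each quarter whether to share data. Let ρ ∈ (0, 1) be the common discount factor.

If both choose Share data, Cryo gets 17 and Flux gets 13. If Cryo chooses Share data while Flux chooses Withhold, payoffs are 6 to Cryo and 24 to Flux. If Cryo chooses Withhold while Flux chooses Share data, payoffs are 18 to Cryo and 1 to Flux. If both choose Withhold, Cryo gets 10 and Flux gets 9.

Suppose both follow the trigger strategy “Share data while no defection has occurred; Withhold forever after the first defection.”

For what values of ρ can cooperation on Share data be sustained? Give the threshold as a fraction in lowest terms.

Cryo's threshold: (18−17)/(18−10) = 1/8.
Flux's threshold: (24−13)/(24−9) = 11/15.
1/8 < 11/15, so Flux binds and ρ* = 11/15.

11/15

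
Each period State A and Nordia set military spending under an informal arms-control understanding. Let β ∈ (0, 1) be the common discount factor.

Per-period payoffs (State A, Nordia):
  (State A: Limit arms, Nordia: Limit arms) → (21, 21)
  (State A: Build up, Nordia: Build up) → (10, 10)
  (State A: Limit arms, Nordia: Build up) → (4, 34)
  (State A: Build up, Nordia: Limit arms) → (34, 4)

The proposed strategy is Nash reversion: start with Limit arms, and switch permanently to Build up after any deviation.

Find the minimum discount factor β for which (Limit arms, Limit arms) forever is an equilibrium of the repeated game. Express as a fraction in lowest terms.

21/(1−β) ≥ 34 + 10β/(1−β)
21 ≥ 34 − 24β
β ≥ 13/24.

13/24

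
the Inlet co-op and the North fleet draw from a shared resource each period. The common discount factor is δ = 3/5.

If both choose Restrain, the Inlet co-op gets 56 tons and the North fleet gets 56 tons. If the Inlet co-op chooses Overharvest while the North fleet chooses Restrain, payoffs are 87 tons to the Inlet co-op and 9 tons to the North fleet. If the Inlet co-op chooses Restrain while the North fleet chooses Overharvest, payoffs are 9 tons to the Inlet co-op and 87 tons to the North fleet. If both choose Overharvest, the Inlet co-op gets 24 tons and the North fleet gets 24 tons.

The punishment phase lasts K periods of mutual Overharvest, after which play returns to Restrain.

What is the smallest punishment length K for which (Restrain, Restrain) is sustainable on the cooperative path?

Need Σ_{k=1}^{K} δ^k ≥ (87−56)/(56−24) = 0.9688 at δ = 3/5.
At K = 2 the sum is 0.9600 < 0.9688; at K = 3 it is 1.1760 ≥ 0.9688.
So the minimum punishment length is K = 3.

3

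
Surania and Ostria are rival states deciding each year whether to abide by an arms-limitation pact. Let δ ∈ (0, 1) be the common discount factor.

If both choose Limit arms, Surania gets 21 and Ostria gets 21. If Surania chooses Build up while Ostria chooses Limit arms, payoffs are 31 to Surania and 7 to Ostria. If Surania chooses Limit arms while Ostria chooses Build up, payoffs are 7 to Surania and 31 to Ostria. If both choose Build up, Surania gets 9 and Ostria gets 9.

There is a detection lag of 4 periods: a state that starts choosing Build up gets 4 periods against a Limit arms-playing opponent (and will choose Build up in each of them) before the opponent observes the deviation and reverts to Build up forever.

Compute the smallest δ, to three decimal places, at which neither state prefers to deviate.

The best deviation is to choose Build up for all 4 undetected periods, earning 31 each, then 9 forever once detected.
Deviation value: 31(1−δ^4)/(1−δ) + 9δ^4/(1−δ); cooperation value: 21/(1−δ).
IC: 21 ≥ 31(1−δ^4) + 9δ^4 = 31 − 22δ^4.
So δ^4 ≥ 10/22 = 5/11, giving δ ≥ (5/11)^(1/4) ≈ 0.821.

0.821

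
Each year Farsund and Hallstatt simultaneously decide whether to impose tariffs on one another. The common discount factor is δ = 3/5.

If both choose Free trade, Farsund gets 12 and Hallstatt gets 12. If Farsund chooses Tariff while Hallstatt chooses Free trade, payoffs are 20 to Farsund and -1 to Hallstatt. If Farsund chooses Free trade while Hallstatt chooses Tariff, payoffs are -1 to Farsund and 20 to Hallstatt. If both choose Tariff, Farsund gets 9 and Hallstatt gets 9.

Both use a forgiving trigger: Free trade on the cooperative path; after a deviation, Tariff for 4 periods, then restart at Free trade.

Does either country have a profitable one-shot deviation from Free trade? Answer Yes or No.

Yes

A one-shot deviation gives 20 now, then 9 for 4 periods, then back to 12.
Gain from deviating: (20−12) today; loss: (12−9) in each of the next 4 periods.
No-deviation condition: (12−9)(δ+…+δ^4) ≥ 20−12, i.e. δ+…+δ^4 ≥ 8/3.
At δ = 3/5: δ+…+δ^4 = 1.3056 < 2.6667.
So cooperation is not sustainable.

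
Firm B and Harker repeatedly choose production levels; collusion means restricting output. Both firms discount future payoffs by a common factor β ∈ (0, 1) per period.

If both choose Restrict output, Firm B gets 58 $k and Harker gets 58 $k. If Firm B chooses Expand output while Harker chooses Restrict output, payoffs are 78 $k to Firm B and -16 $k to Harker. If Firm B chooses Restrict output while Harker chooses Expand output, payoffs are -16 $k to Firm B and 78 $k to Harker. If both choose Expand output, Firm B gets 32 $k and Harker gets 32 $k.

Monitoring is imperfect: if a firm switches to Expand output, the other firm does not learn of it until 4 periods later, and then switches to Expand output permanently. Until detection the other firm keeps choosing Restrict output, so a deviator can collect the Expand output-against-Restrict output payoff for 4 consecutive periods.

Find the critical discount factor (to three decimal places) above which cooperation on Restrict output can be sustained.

Deviating for the 4 undetected periods gains 78−58 = 20 per period over cooperation, then loses 58−32 = 26 per period forever once punishment starts.
Gain: 20(1 + β + … + β^3); loss: 26·β^4/(1−β).
No profitable deviation ⇔ 20(1−β^4) ≤ 26·β^4, i.e. β^4 ≥ 20/(20+26) = 10/23.
Hence β ≥ (10/23)^(1/4) ≈ 0.812.

0.812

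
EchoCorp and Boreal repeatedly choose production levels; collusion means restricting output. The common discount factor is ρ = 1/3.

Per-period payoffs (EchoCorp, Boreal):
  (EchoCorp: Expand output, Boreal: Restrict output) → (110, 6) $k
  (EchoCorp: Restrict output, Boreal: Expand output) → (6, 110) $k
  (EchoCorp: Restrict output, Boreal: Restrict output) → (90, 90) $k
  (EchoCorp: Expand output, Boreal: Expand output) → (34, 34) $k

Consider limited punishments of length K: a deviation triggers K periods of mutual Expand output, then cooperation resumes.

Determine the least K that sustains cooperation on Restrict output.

2

IC: ρ(1−ρ^K)/(1−ρ) ≥ (110−90)/(90−34) = 5/14.
With ρ = 1/3: need 1 − ρ^K ≥ 5/14·(1−1/3)/(1/3), i.e. ρ^K ≤ 0.2857.
Since (1/3)^1 = 0.3333 and (1/3)^2 = 0.1111, the smallest such K is 2.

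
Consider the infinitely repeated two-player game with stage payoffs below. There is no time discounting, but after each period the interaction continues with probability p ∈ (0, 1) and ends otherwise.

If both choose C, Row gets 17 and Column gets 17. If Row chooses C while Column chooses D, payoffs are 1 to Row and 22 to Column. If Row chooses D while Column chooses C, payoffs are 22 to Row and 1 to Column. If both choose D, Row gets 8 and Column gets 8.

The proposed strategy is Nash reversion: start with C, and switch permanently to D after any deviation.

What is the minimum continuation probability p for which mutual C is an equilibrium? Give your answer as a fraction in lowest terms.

With no time discounting, the continuation probability p plays the role of the discount factor.
Grim-trigger IC: 17/(1−p) ≥ 22 + 8p/(1−p) ⇒ p ≥ (22−17)/(22−8) = 5/14.

5/14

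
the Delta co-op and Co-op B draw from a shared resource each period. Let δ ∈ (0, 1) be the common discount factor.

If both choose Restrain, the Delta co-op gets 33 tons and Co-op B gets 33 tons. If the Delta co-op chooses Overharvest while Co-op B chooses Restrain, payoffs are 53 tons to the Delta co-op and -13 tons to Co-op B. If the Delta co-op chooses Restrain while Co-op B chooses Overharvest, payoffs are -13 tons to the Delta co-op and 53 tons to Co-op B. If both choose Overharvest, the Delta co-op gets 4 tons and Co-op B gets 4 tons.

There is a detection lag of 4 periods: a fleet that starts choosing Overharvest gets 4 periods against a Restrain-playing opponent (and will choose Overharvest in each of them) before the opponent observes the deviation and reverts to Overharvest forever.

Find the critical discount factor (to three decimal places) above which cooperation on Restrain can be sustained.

A deviator earns 53 for 4 periods, then 4 forever; cooperating earns 33 forever. Multiplying the IC by (1−δ):
33 ≥ 53(1−δ^4) + 4δ^4, so 49·δ^4 ≥ 20 and δ^4 ≥ 20/49.
δ ≥ (20/49)^(1/4) ≈ 0.799.

0.799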